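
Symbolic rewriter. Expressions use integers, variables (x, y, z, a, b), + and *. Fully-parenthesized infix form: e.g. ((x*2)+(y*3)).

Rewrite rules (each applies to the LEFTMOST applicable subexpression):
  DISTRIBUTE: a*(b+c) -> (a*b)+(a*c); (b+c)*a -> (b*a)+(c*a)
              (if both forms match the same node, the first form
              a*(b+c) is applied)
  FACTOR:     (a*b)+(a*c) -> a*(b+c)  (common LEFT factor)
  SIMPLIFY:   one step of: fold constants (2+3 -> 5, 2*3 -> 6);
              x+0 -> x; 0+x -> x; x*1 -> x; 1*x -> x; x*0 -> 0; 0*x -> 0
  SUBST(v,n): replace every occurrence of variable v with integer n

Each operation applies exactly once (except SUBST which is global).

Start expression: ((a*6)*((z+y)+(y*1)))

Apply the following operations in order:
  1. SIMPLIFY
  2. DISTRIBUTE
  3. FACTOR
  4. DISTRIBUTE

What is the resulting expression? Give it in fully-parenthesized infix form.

Answer: (((a*6)*(z+y))+((a*6)*y))

Derivation:
Start: ((a*6)*((z+y)+(y*1)))
Apply SIMPLIFY at RR (target: (y*1)): ((a*6)*((z+y)+(y*1))) -> ((a*6)*((z+y)+y))
Apply DISTRIBUTE at root (target: ((a*6)*((z+y)+y))): ((a*6)*((z+y)+y)) -> (((a*6)*(z+y))+((a*6)*y))
Apply FACTOR at root (target: (((a*6)*(z+y))+((a*6)*y))): (((a*6)*(z+y))+((a*6)*y)) -> ((a*6)*((z+y)+y))
Apply DISTRIBUTE at root (target: ((a*6)*((z+y)+y))): ((a*6)*((z+y)+y)) -> (((a*6)*(z+y))+((a*6)*y))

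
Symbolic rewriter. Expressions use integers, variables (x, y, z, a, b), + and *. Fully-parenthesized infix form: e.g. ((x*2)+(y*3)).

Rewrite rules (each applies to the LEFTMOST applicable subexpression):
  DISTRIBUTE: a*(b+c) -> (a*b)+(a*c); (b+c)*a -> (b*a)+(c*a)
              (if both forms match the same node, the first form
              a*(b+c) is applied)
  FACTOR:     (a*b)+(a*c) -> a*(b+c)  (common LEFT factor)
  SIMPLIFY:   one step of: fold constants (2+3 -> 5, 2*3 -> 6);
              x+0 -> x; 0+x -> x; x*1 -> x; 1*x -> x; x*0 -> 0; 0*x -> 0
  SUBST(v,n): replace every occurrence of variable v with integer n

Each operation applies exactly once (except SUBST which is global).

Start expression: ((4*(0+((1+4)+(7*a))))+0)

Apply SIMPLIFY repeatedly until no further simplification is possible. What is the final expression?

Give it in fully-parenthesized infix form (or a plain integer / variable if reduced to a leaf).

Answer: (4*(5+(7*a)))

Derivation:
Start: ((4*(0+((1+4)+(7*a))))+0)
Step 1: at root: ((4*(0+((1+4)+(7*a))))+0) -> (4*(0+((1+4)+(7*a)))); overall: ((4*(0+((1+4)+(7*a))))+0) -> (4*(0+((1+4)+(7*a))))
Step 2: at R: (0+((1+4)+(7*a))) -> ((1+4)+(7*a)); overall: (4*(0+((1+4)+(7*a)))) -> (4*((1+4)+(7*a)))
Step 3: at RL: (1+4) -> 5; overall: (4*((1+4)+(7*a))) -> (4*(5+(7*a)))
Fixed point: (4*(5+(7*a)))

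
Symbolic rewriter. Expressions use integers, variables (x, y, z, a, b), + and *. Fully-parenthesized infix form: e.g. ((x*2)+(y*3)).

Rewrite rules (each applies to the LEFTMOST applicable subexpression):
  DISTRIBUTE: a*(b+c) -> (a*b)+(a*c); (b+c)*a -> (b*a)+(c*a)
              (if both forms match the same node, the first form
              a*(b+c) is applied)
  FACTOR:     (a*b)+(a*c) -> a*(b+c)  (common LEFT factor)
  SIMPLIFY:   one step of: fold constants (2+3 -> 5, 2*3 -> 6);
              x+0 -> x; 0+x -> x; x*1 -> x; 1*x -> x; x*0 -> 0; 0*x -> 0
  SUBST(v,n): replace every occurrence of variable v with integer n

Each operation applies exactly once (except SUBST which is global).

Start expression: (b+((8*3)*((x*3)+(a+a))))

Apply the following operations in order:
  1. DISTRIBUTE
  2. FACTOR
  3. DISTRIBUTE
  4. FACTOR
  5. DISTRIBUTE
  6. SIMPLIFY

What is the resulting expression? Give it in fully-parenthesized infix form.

Answer: (b+((24*(x*3))+((8*3)*(a+a))))

Derivation:
Start: (b+((8*3)*((x*3)+(a+a))))
Apply DISTRIBUTE at R (target: ((8*3)*((x*3)+(a+a)))): (b+((8*3)*((x*3)+(a+a)))) -> (b+(((8*3)*(x*3))+((8*3)*(a+a))))
Apply FACTOR at R (target: (((8*3)*(x*3))+((8*3)*(a+a)))): (b+(((8*3)*(x*3))+((8*3)*(a+a)))) -> (b+((8*3)*((x*3)+(a+a))))
Apply DISTRIBUTE at R (target: ((8*3)*((x*3)+(a+a)))): (b+((8*3)*((x*3)+(a+a)))) -> (b+(((8*3)*(x*3))+((8*3)*(a+a))))
Apply FACTOR at R (target: (((8*3)*(x*3))+((8*3)*(a+a)))): (b+(((8*3)*(x*3))+((8*3)*(a+a)))) -> (b+((8*3)*((x*3)+(a+a))))
Apply DISTRIBUTE at R (target: ((8*3)*((x*3)+(a+a)))): (b+((8*3)*((x*3)+(a+a)))) -> (b+(((8*3)*(x*3))+((8*3)*(a+a))))
Apply SIMPLIFY at RLL (target: (8*3)): (b+(((8*3)*(x*3))+((8*3)*(a+a)))) -> (b+((24*(x*3))+((8*3)*(a+a))))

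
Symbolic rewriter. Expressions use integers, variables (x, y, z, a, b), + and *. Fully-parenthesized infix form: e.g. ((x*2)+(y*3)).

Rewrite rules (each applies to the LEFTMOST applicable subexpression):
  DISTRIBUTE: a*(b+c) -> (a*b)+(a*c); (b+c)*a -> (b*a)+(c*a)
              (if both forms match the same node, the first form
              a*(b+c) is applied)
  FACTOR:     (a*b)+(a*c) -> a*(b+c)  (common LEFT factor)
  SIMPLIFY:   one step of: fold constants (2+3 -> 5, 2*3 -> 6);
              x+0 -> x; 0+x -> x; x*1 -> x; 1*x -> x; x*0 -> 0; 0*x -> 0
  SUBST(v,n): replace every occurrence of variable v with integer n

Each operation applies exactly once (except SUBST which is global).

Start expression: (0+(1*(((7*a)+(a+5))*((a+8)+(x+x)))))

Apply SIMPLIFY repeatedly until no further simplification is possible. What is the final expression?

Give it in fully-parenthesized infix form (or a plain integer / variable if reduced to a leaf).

Answer: (((7*a)+(a+5))*((a+8)+(x+x)))

Derivation:
Start: (0+(1*(((7*a)+(a+5))*((a+8)+(x+x)))))
Step 1: at root: (0+(1*(((7*a)+(a+5))*((a+8)+(x+x))))) -> (1*(((7*a)+(a+5))*((a+8)+(x+x)))); overall: (0+(1*(((7*a)+(a+5))*((a+8)+(x+x))))) -> (1*(((7*a)+(a+5))*((a+8)+(x+x))))
Step 2: at root: (1*(((7*a)+(a+5))*((a+8)+(x+x)))) -> (((7*a)+(a+5))*((a+8)+(x+x))); overall: (1*(((7*a)+(a+5))*((a+8)+(x+x)))) -> (((7*a)+(a+5))*((a+8)+(x+x)))
Fixed point: (((7*a)+(a+5))*((a+8)+(x+x)))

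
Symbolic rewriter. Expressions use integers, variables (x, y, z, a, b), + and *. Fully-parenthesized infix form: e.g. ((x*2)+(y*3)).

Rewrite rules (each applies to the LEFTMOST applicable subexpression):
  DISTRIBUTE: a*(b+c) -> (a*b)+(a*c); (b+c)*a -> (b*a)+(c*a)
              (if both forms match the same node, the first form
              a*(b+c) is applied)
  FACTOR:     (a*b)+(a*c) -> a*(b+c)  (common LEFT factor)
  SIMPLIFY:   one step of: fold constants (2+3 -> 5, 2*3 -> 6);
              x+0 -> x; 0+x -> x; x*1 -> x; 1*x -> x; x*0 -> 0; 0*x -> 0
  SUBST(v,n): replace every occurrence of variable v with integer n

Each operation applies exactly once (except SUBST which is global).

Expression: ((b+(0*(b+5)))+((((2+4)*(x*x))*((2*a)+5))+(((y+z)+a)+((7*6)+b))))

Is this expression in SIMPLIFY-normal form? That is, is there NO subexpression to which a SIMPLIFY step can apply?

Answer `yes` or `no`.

Answer: no

Derivation:
Expression: ((b+(0*(b+5)))+((((2+4)*(x*x))*((2*a)+5))+(((y+z)+a)+((7*6)+b))))
Scanning for simplifiable subexpressions (pre-order)...
  at root: ((b+(0*(b+5)))+((((2+4)*(x*x))*((2*a)+5))+(((y+z)+a)+((7*6)+b)))) (not simplifiable)
  at L: (b+(0*(b+5))) (not simplifiable)
  at LR: (0*(b+5)) (SIMPLIFIABLE)
  at LRR: (b+5) (not simplifiable)
  at R: ((((2+4)*(x*x))*((2*a)+5))+(((y+z)+a)+((7*6)+b))) (not simplifiable)
  at RL: (((2+4)*(x*x))*((2*a)+5)) (not simplifiable)
  at RLL: ((2+4)*(x*x)) (not simplifiable)
  at RLLL: (2+4) (SIMPLIFIABLE)
  at RLLR: (x*x) (not simplifiable)
  at RLR: ((2*a)+5) (not simplifiable)
  at RLRL: (2*a) (not simplifiable)
  at RR: (((y+z)+a)+((7*6)+b)) (not simplifiable)
  at RRL: ((y+z)+a) (not simplifiable)
  at RRLL: (y+z) (not simplifiable)
  at RRR: ((7*6)+b) (not simplifiable)
  at RRRL: (7*6) (SIMPLIFIABLE)
Found simplifiable subexpr at path LR: (0*(b+5))
One SIMPLIFY step would give: ((b+0)+((((2+4)*(x*x))*((2*a)+5))+(((y+z)+a)+((7*6)+b))))
-> NOT in normal form.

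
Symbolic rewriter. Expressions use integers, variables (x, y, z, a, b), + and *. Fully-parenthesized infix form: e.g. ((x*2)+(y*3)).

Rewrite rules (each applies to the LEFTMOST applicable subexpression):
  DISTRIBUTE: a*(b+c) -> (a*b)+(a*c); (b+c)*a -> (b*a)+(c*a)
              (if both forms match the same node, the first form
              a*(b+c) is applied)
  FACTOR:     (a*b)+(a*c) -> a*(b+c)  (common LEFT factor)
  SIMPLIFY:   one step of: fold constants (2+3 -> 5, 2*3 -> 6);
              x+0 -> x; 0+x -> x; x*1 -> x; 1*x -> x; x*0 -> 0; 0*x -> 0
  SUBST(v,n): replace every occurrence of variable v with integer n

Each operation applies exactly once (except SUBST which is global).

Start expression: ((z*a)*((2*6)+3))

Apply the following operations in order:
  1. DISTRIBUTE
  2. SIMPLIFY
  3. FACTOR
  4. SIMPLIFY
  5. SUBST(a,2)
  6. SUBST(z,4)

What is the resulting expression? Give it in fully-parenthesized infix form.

Answer: ((4*2)*15)

Derivation:
Start: ((z*a)*((2*6)+3))
Apply DISTRIBUTE at root (target: ((z*a)*((2*6)+3))): ((z*a)*((2*6)+3)) -> (((z*a)*(2*6))+((z*a)*3))
Apply SIMPLIFY at LR (target: (2*6)): (((z*a)*(2*6))+((z*a)*3)) -> (((z*a)*12)+((z*a)*3))
Apply FACTOR at root (target: (((z*a)*12)+((z*a)*3))): (((z*a)*12)+((z*a)*3)) -> ((z*a)*(12+3))
Apply SIMPLIFY at R (target: (12+3)): ((z*a)*(12+3)) -> ((z*a)*15)
Apply SUBST(a,2): ((z*a)*15) -> ((z*2)*15)
Apply SUBST(z,4): ((z*2)*15) -> ((4*2)*15)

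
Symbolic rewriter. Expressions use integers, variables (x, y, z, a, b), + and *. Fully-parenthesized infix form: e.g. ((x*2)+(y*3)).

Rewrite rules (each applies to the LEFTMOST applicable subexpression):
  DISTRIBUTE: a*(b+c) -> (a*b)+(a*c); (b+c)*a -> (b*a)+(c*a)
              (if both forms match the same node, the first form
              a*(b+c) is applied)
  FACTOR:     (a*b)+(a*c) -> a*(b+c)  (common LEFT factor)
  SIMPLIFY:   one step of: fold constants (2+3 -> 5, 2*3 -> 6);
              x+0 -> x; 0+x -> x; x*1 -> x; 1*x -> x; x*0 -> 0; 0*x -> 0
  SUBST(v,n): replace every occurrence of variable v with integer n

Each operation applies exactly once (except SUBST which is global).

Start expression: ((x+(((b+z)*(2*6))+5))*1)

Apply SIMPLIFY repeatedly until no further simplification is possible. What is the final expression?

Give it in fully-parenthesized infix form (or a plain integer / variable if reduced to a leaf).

Start: ((x+(((b+z)*(2*6))+5))*1)
Step 1: at root: ((x+(((b+z)*(2*6))+5))*1) -> (x+(((b+z)*(2*6))+5)); overall: ((x+(((b+z)*(2*6))+5))*1) -> (x+(((b+z)*(2*6))+5))
Step 2: at RLR: (2*6) -> 12; overall: (x+(((b+z)*(2*6))+5)) -> (x+(((b+z)*12)+5))
Fixed point: (x+(((b+z)*12)+5))

Answer: (x+(((b+z)*12)+5))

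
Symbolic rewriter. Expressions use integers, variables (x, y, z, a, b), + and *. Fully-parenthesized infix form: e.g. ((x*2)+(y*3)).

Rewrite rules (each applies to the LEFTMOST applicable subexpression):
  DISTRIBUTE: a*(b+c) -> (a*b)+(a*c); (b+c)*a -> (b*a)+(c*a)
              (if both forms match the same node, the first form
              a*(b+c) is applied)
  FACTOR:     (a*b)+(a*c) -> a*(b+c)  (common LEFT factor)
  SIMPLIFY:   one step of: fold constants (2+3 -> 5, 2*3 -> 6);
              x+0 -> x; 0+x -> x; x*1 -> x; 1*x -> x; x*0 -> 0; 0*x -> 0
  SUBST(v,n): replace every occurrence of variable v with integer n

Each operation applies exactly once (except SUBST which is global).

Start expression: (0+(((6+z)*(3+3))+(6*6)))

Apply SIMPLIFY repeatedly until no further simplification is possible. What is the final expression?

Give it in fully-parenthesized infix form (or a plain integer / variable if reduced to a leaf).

Start: (0+(((6+z)*(3+3))+(6*6)))
Step 1: at root: (0+(((6+z)*(3+3))+(6*6))) -> (((6+z)*(3+3))+(6*6)); overall: (0+(((6+z)*(3+3))+(6*6))) -> (((6+z)*(3+3))+(6*6))
Step 2: at LR: (3+3) -> 6; overall: (((6+z)*(3+3))+(6*6)) -> (((6+z)*6)+(6*6))
Step 3: at R: (6*6) -> 36; overall: (((6+z)*6)+(6*6)) -> (((6+z)*6)+36)
Fixed point: (((6+z)*6)+36)

Answer: (((6+z)*6)+36)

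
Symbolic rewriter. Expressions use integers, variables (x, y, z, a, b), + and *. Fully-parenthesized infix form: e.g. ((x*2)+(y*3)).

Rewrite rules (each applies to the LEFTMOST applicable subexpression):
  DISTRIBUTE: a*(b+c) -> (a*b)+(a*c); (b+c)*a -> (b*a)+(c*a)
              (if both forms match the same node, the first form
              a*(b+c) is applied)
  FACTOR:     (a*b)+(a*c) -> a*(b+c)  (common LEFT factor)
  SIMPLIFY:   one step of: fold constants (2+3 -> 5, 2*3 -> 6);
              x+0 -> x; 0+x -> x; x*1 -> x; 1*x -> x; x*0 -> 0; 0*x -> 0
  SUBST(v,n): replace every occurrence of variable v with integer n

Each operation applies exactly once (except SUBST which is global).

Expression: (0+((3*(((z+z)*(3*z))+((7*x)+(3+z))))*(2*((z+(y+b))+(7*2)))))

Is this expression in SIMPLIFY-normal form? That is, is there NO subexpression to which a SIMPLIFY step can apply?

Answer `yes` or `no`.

Answer: no

Derivation:
Expression: (0+((3*(((z+z)*(3*z))+((7*x)+(3+z))))*(2*((z+(y+b))+(7*2)))))
Scanning for simplifiable subexpressions (pre-order)...
  at root: (0+((3*(((z+z)*(3*z))+((7*x)+(3+z))))*(2*((z+(y+b))+(7*2))))) (SIMPLIFIABLE)
  at R: ((3*(((z+z)*(3*z))+((7*x)+(3+z))))*(2*((z+(y+b))+(7*2)))) (not simplifiable)
  at RL: (3*(((z+z)*(3*z))+((7*x)+(3+z)))) (not simplifiable)
  at RLR: (((z+z)*(3*z))+((7*x)+(3+z))) (not simplifiable)
  at RLRL: ((z+z)*(3*z)) (not simplifiable)
  at RLRLL: (z+z) (not simplifiable)
  at RLRLR: (3*z) (not simplifiable)
  at RLRR: ((7*x)+(3+z)) (not simplifiable)
  at RLRRL: (7*x) (not simplifiable)
  at RLRRR: (3+z) (not simplifiable)
  at RR: (2*((z+(y+b))+(7*2))) (not simplifiable)
  at RRR: ((z+(y+b))+(7*2)) (not simplifiable)
  at RRRL: (z+(y+b)) (not simplifiable)
  at RRRLR: (y+b) (not simplifiable)
  at RRRR: (7*2) (SIMPLIFIABLE)
Found simplifiable subexpr at path root: (0+((3*(((z+z)*(3*z))+((7*x)+(3+z))))*(2*((z+(y+b))+(7*2)))))
One SIMPLIFY step would give: ((3*(((z+z)*(3*z))+((7*x)+(3+z))))*(2*((z+(y+b))+(7*2))))
-> NOT in normal form.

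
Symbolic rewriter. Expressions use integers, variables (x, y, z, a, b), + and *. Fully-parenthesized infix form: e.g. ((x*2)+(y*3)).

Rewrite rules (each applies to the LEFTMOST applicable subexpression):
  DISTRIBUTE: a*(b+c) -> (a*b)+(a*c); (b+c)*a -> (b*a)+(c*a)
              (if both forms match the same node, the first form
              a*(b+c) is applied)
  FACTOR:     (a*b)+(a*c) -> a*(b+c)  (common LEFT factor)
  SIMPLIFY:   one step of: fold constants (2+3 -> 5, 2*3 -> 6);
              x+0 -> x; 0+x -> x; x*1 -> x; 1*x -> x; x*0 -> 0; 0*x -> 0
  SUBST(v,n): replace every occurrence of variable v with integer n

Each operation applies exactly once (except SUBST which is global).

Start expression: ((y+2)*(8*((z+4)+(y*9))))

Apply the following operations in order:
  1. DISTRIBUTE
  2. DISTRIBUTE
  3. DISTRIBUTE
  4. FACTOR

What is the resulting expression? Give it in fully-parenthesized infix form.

Answer: ((y*((8*(z+4))+(8*(y*9))))+(2*(8*((z+4)+(y*9)))))

Derivation:
Start: ((y+2)*(8*((z+4)+(y*9))))
Apply DISTRIBUTE at root (target: ((y+2)*(8*((z+4)+(y*9))))): ((y+2)*(8*((z+4)+(y*9)))) -> ((y*(8*((z+4)+(y*9))))+(2*(8*((z+4)+(y*9)))))
Apply DISTRIBUTE at LR (target: (8*((z+4)+(y*9)))): ((y*(8*((z+4)+(y*9))))+(2*(8*((z+4)+(y*9))))) -> ((y*((8*(z+4))+(8*(y*9))))+(2*(8*((z+4)+(y*9)))))
Apply DISTRIBUTE at L (target: (y*((8*(z+4))+(8*(y*9))))): ((y*((8*(z+4))+(8*(y*9))))+(2*(8*((z+4)+(y*9))))) -> (((y*(8*(z+4)))+(y*(8*(y*9))))+(2*(8*((z+4)+(y*9)))))
Apply FACTOR at L (target: ((y*(8*(z+4)))+(y*(8*(y*9))))): (((y*(8*(z+4)))+(y*(8*(y*9))))+(2*(8*((z+4)+(y*9))))) -> ((y*((8*(z+4))+(8*(y*9))))+(2*(8*((z+4)+(y*9)))))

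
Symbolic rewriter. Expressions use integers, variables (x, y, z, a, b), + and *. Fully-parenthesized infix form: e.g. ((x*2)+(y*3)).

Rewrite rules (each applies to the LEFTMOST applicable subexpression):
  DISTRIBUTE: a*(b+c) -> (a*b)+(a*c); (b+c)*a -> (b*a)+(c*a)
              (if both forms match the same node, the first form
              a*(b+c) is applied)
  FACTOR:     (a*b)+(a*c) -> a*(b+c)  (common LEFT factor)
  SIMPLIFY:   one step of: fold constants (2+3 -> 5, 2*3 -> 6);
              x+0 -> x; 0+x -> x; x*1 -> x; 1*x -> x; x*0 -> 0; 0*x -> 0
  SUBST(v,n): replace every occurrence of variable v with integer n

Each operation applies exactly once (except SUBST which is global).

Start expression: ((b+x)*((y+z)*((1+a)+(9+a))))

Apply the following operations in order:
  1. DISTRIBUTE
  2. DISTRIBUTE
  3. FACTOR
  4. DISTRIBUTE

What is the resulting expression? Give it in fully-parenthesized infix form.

Answer: ((b*(((y+z)*(1+a))+((y+z)*(9+a))))+(x*((y+z)*((1+a)+(9+a)))))

Derivation:
Start: ((b+x)*((y+z)*((1+a)+(9+a))))
Apply DISTRIBUTE at root (target: ((b+x)*((y+z)*((1+a)+(9+a))))): ((b+x)*((y+z)*((1+a)+(9+a)))) -> ((b*((y+z)*((1+a)+(9+a))))+(x*((y+z)*((1+a)+(9+a)))))
Apply DISTRIBUTE at LR (target: ((y+z)*((1+a)+(9+a)))): ((b*((y+z)*((1+a)+(9+a))))+(x*((y+z)*((1+a)+(9+a))))) -> ((b*(((y+z)*(1+a))+((y+z)*(9+a))))+(x*((y+z)*((1+a)+(9+a)))))
Apply FACTOR at LR (target: (((y+z)*(1+a))+((y+z)*(9+a)))): ((b*(((y+z)*(1+a))+((y+z)*(9+a))))+(x*((y+z)*((1+a)+(9+a))))) -> ((b*((y+z)*((1+a)+(9+a))))+(x*((y+z)*((1+a)+(9+a)))))
Apply DISTRIBUTE at LR (target: ((y+z)*((1+a)+(9+a)))): ((b*((y+z)*((1+a)+(9+a))))+(x*((y+z)*((1+a)+(9+a))))) -> ((b*(((y+z)*(1+a))+((y+z)*(9+a))))+(x*((y+z)*((1+a)+(9+a)))))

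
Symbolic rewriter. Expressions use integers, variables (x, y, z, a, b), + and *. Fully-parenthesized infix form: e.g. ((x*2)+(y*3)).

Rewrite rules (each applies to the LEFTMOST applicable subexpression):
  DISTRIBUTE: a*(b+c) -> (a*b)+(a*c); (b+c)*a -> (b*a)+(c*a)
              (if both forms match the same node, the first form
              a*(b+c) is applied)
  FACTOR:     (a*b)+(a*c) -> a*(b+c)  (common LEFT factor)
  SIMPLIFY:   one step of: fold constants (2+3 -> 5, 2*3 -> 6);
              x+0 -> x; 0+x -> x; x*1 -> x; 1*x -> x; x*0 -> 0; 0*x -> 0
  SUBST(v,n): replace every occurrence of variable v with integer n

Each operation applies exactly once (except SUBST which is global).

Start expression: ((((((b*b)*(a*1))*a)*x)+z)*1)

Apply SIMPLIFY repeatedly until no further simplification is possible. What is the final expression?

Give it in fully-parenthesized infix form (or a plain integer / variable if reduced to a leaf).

Start: ((((((b*b)*(a*1))*a)*x)+z)*1)
Step 1: at root: ((((((b*b)*(a*1))*a)*x)+z)*1) -> (((((b*b)*(a*1))*a)*x)+z); overall: ((((((b*b)*(a*1))*a)*x)+z)*1) -> (((((b*b)*(a*1))*a)*x)+z)
Step 2: at LLLR: (a*1) -> a; overall: (((((b*b)*(a*1))*a)*x)+z) -> (((((b*b)*a)*a)*x)+z)
Fixed point: (((((b*b)*a)*a)*x)+z)

Answer: (((((b*b)*a)*a)*x)+z)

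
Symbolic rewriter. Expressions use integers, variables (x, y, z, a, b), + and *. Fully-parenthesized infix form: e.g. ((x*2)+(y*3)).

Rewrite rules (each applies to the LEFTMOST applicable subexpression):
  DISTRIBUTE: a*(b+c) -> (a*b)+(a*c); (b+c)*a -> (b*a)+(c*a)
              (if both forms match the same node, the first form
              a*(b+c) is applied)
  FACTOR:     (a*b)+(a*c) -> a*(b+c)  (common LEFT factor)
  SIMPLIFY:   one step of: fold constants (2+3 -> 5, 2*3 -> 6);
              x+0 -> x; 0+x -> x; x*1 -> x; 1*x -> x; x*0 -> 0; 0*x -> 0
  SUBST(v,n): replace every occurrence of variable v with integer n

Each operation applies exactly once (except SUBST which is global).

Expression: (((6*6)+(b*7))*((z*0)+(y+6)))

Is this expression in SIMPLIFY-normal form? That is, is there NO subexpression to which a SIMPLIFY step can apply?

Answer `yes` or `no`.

Expression: (((6*6)+(b*7))*((z*0)+(y+6)))
Scanning for simplifiable subexpressions (pre-order)...
  at root: (((6*6)+(b*7))*((z*0)+(y+6))) (not simplifiable)
  at L: ((6*6)+(b*7)) (not simplifiable)
  at LL: (6*6) (SIMPLIFIABLE)
  at LR: (b*7) (not simplifiable)
  at R: ((z*0)+(y+6)) (not simplifiable)
  at RL: (z*0) (SIMPLIFIABLE)
  at RR: (y+6) (not simplifiable)
Found simplifiable subexpr at path LL: (6*6)
One SIMPLIFY step would give: ((36+(b*7))*((z*0)+(y+6)))
-> NOT in normal form.

Answer: no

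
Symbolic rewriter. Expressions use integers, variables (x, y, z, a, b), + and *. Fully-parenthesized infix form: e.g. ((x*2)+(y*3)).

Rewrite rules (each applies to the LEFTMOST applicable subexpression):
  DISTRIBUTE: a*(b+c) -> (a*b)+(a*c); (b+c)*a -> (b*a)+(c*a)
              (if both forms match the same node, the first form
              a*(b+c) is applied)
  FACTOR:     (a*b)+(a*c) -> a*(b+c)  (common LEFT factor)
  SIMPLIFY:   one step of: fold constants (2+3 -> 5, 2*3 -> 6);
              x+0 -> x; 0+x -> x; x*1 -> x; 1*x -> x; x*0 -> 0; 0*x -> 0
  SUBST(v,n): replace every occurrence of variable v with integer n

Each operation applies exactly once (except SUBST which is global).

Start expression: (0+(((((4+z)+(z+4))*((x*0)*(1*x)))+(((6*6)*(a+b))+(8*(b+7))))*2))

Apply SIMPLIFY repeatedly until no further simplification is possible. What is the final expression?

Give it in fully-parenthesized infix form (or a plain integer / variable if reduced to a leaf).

Start: (0+(((((4+z)+(z+4))*((x*0)*(1*x)))+(((6*6)*(a+b))+(8*(b+7))))*2))
Step 1: at root: (0+(((((4+z)+(z+4))*((x*0)*(1*x)))+(((6*6)*(a+b))+(8*(b+7))))*2)) -> (((((4+z)+(z+4))*((x*0)*(1*x)))+(((6*6)*(a+b))+(8*(b+7))))*2); overall: (0+(((((4+z)+(z+4))*((x*0)*(1*x)))+(((6*6)*(a+b))+(8*(b+7))))*2)) -> (((((4+z)+(z+4))*((x*0)*(1*x)))+(((6*6)*(a+b))+(8*(b+7))))*2)
Step 2: at LLRL: (x*0) -> 0; overall: (((((4+z)+(z+4))*((x*0)*(1*x)))+(((6*6)*(a+b))+(8*(b+7))))*2) -> (((((4+z)+(z+4))*(0*(1*x)))+(((6*6)*(a+b))+(8*(b+7))))*2)
Step 3: at LLR: (0*(1*x)) -> 0; overall: (((((4+z)+(z+4))*(0*(1*x)))+(((6*6)*(a+b))+(8*(b+7))))*2) -> (((((4+z)+(z+4))*0)+(((6*6)*(a+b))+(8*(b+7))))*2)
Step 4: at LL: (((4+z)+(z+4))*0) -> 0; overall: (((((4+z)+(z+4))*0)+(((6*6)*(a+b))+(8*(b+7))))*2) -> ((0+(((6*6)*(a+b))+(8*(b+7))))*2)
Step 5: at L: (0+(((6*6)*(a+b))+(8*(b+7)))) -> (((6*6)*(a+b))+(8*(b+7))); overall: ((0+(((6*6)*(a+b))+(8*(b+7))))*2) -> ((((6*6)*(a+b))+(8*(b+7)))*2)
Step 6: at LLL: (6*6) -> 36; overall: ((((6*6)*(a+b))+(8*(b+7)))*2) -> (((36*(a+b))+(8*(b+7)))*2)
Fixed point: (((36*(a+b))+(8*(b+7)))*2)

Answer: (((36*(a+b))+(8*(b+7)))*2)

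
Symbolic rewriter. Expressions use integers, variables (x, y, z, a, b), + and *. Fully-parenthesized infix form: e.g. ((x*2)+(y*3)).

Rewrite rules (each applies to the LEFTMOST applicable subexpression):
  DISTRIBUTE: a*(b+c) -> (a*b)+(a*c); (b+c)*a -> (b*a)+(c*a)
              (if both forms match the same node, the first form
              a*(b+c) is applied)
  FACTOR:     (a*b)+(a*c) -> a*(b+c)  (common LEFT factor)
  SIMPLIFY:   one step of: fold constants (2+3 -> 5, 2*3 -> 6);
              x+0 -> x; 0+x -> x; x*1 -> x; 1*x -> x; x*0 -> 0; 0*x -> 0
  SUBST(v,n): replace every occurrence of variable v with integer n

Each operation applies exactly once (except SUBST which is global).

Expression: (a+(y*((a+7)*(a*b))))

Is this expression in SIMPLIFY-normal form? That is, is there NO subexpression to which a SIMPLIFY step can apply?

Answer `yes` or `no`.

Expression: (a+(y*((a+7)*(a*b))))
Scanning for simplifiable subexpressions (pre-order)...
  at root: (a+(y*((a+7)*(a*b)))) (not simplifiable)
  at R: (y*((a+7)*(a*b))) (not simplifiable)
  at RR: ((a+7)*(a*b)) (not simplifiable)
  at RRL: (a+7) (not simplifiable)
  at RRR: (a*b) (not simplifiable)
Result: no simplifiable subexpression found -> normal form.

Answer: yes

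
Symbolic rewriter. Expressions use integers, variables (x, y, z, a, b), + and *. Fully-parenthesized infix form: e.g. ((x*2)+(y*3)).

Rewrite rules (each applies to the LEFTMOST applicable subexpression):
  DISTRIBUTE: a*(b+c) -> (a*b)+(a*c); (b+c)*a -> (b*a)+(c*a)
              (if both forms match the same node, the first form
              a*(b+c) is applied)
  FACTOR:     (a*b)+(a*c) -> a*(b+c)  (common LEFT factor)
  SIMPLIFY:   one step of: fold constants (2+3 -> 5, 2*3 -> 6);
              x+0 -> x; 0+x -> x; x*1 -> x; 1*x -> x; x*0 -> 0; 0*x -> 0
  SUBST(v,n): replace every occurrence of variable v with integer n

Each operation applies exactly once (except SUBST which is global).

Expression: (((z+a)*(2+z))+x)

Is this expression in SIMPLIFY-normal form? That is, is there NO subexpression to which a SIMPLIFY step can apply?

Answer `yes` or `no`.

Answer: yes

Derivation:
Expression: (((z+a)*(2+z))+x)
Scanning for simplifiable subexpressions (pre-order)...
  at root: (((z+a)*(2+z))+x) (not simplifiable)
  at L: ((z+a)*(2+z)) (not simplifiable)
  at LL: (z+a) (not simplifiable)
  at LR: (2+z) (not simplifiable)
Result: no simplifiable subexpression found -> normal form.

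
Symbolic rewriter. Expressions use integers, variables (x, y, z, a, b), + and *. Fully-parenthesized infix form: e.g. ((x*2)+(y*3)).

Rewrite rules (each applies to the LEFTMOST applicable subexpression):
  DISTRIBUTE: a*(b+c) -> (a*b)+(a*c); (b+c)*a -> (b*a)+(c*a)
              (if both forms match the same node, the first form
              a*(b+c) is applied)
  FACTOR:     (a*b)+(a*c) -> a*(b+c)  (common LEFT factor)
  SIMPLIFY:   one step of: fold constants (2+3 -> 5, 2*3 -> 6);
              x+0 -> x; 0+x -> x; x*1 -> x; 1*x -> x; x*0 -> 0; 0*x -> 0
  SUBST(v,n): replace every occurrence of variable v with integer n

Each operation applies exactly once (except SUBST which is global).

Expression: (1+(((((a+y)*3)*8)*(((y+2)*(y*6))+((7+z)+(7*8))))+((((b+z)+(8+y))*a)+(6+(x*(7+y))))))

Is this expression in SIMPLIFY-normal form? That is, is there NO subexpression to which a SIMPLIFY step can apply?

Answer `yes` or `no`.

Answer: no

Derivation:
Expression: (1+(((((a+y)*3)*8)*(((y+2)*(y*6))+((7+z)+(7*8))))+((((b+z)+(8+y))*a)+(6+(x*(7+y))))))
Scanning for simplifiable subexpressions (pre-order)...
  at root: (1+(((((a+y)*3)*8)*(((y+2)*(y*6))+((7+z)+(7*8))))+((((b+z)+(8+y))*a)+(6+(x*(7+y)))))) (not simplifiable)
  at R: (((((a+y)*3)*8)*(((y+2)*(y*6))+((7+z)+(7*8))))+((((b+z)+(8+y))*a)+(6+(x*(7+y))))) (not simplifiable)
  at RL: ((((a+y)*3)*8)*(((y+2)*(y*6))+((7+z)+(7*8)))) (not simplifiable)
  at RLL: (((a+y)*3)*8) (not simplifiable)
  at RLLL: ((a+y)*3) (not simplifiable)
  at RLLLL: (a+y) (not simplifiable)
  at RLR: (((y+2)*(y*6))+((7+z)+(7*8))) (not simplifiable)
  at RLRL: ((y+2)*(y*6)) (not simplifiable)
  at RLRLL: (y+2) (not simplifiable)
  at RLRLR: (y*6) (not simplifiable)
  at RLRR: ((7+z)+(7*8)) (not simplifiable)
  at RLRRL: (7+z) (not simplifiable)
  at RLRRR: (7*8) (SIMPLIFIABLE)
  at RR: ((((b+z)+(8+y))*a)+(6+(x*(7+y)))) (not simplifiable)
  at RRL: (((b+z)+(8+y))*a) (not simplifiable)
  at RRLL: ((b+z)+(8+y)) (not simplifiable)
  at RRLLL: (b+z) (not simplifiable)
  at RRLLR: (8+y) (not simplifiable)
  at RRR: (6+(x*(7+y))) (not simplifiable)
  at RRRR: (x*(7+y)) (not simplifiable)
  at RRRRR: (7+y) (not simplifiable)
Found simplifiable subexpr at path RLRRR: (7*8)
One SIMPLIFY step would give: (1+(((((a+y)*3)*8)*(((y+2)*(y*6))+((7+z)+56)))+((((b+z)+(8+y))*a)+(6+(x*(7+y))))))
-> NOT in normal form.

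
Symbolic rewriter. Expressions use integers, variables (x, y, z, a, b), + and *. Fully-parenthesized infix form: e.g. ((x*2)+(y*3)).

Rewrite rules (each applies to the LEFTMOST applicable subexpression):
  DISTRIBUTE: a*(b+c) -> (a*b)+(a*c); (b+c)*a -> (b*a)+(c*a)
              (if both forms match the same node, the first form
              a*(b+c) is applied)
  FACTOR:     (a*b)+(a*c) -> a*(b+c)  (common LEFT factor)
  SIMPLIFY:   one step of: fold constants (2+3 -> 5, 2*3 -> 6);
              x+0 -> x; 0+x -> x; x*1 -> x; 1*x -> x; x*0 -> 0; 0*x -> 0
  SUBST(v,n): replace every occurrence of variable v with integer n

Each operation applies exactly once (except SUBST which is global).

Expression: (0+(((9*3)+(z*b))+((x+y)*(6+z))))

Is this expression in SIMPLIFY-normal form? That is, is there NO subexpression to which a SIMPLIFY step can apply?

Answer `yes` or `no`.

Answer: no

Derivation:
Expression: (0+(((9*3)+(z*b))+((x+y)*(6+z))))
Scanning for simplifiable subexpressions (pre-order)...
  at root: (0+(((9*3)+(z*b))+((x+y)*(6+z)))) (SIMPLIFIABLE)
  at R: (((9*3)+(z*b))+((x+y)*(6+z))) (not simplifiable)
  at RL: ((9*3)+(z*b)) (not simplifiable)
  at RLL: (9*3) (SIMPLIFIABLE)
  at RLR: (z*b) (not simplifiable)
  at RR: ((x+y)*(6+z)) (not simplifiable)
  at RRL: (x+y) (not simplifiable)
  at RRR: (6+z) (not simplifiable)
Found simplifiable subexpr at path root: (0+(((9*3)+(z*b))+((x+y)*(6+z))))
One SIMPLIFY step would give: (((9*3)+(z*b))+((x+y)*(6+z)))
-> NOT in normal form.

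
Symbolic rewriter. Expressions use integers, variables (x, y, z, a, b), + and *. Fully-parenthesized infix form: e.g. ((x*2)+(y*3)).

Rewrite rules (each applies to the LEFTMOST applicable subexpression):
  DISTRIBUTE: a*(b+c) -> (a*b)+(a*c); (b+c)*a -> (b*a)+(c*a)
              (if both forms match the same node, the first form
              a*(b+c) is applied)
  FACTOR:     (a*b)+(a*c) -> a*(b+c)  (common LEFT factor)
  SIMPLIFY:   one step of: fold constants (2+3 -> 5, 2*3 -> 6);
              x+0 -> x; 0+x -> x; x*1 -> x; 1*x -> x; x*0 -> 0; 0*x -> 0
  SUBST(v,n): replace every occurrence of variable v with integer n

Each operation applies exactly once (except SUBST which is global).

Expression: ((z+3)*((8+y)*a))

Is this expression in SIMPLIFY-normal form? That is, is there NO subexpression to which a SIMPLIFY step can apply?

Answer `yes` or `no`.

Expression: ((z+3)*((8+y)*a))
Scanning for simplifiable subexpressions (pre-order)...
  at root: ((z+3)*((8+y)*a)) (not simplifiable)
  at L: (z+3) (not simplifiable)
  at R: ((8+y)*a) (not simplifiable)
  at RL: (8+y) (not simplifiable)
Result: no simplifiable subexpression found -> normal form.

Answer: yes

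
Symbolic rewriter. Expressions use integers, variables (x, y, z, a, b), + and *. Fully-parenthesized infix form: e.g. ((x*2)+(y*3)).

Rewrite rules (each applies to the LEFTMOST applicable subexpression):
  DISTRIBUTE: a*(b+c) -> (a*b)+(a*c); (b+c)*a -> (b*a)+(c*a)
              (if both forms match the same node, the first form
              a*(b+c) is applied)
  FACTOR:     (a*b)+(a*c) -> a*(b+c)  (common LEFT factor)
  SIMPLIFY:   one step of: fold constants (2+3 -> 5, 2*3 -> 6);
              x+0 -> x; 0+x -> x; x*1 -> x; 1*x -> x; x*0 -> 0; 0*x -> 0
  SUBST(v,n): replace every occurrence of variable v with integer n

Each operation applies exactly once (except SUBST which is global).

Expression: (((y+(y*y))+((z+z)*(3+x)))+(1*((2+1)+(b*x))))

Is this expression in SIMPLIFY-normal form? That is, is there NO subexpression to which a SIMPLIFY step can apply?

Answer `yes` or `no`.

Answer: no

Derivation:
Expression: (((y+(y*y))+((z+z)*(3+x)))+(1*((2+1)+(b*x))))
Scanning for simplifiable subexpressions (pre-order)...
  at root: (((y+(y*y))+((z+z)*(3+x)))+(1*((2+1)+(b*x)))) (not simplifiable)
  at L: ((y+(y*y))+((z+z)*(3+x))) (not simplifiable)
  at LL: (y+(y*y)) (not simplifiable)
  at LLR: (y*y) (not simplifiable)
  at LR: ((z+z)*(3+x)) (not simplifiable)
  at LRL: (z+z) (not simplifiable)
  at LRR: (3+x) (not simplifiable)
  at R: (1*((2+1)+(b*x))) (SIMPLIFIABLE)
  at RR: ((2+1)+(b*x)) (not simplifiable)
  at RRL: (2+1) (SIMPLIFIABLE)
  at RRR: (b*x) (not simplifiable)
Found simplifiable subexpr at path R: (1*((2+1)+(b*x)))
One SIMPLIFY step would give: (((y+(y*y))+((z+z)*(3+x)))+((2+1)+(b*x)))
-> NOT in normal form.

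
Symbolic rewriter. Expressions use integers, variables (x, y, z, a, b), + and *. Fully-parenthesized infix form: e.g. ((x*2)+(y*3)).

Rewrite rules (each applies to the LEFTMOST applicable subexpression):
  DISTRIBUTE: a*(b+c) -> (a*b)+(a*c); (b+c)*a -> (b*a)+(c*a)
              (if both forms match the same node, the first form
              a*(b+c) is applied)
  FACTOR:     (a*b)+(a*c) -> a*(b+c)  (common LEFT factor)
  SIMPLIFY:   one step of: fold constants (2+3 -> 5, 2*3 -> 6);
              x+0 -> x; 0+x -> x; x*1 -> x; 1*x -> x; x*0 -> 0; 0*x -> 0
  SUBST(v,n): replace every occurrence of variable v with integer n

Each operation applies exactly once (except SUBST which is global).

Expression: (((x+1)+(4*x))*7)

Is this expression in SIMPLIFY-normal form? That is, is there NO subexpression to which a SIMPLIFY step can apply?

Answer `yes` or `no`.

Expression: (((x+1)+(4*x))*7)
Scanning for simplifiable subexpressions (pre-order)...
  at root: (((x+1)+(4*x))*7) (not simplifiable)
  at L: ((x+1)+(4*x)) (not simplifiable)
  at LL: (x+1) (not simplifiable)
  at LR: (4*x) (not simplifiable)
Result: no simplifiable subexpression found -> normal form.

Answer: yes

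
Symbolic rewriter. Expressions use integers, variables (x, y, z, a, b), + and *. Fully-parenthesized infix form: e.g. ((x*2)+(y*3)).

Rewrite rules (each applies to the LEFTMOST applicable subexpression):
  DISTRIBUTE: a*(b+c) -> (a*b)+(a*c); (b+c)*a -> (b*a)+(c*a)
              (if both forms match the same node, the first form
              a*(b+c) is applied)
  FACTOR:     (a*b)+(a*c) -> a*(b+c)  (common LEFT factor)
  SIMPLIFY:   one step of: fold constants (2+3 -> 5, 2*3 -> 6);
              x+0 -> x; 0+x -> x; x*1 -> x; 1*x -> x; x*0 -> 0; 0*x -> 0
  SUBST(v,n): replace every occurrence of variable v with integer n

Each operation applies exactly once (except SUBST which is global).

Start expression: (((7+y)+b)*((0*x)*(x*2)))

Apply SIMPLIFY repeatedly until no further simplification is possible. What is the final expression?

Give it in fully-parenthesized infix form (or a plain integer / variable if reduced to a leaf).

Answer: 0

Derivation:
Start: (((7+y)+b)*((0*x)*(x*2)))
Step 1: at RL: (0*x) -> 0; overall: (((7+y)+b)*((0*x)*(x*2))) -> (((7+y)+b)*(0*(x*2)))
Step 2: at R: (0*(x*2)) -> 0; overall: (((7+y)+b)*(0*(x*2))) -> (((7+y)+b)*0)
Step 3: at root: (((7+y)+b)*0) -> 0; overall: (((7+y)+b)*0) -> 0
Fixed point: 0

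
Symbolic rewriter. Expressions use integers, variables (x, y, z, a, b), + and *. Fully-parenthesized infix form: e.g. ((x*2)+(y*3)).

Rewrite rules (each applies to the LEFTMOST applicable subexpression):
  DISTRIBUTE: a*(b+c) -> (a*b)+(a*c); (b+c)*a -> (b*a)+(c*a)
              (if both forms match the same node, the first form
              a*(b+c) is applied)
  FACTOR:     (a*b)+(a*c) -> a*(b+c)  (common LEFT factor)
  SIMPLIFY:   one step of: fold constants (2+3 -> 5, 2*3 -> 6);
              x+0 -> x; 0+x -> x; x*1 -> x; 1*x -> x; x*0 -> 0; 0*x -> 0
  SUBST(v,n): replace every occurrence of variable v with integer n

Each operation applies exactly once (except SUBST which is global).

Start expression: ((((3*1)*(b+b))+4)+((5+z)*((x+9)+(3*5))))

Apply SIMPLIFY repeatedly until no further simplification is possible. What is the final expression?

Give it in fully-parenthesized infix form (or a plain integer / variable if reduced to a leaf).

Start: ((((3*1)*(b+b))+4)+((5+z)*((x+9)+(3*5))))
Step 1: at LLL: (3*1) -> 3; overall: ((((3*1)*(b+b))+4)+((5+z)*((x+9)+(3*5)))) -> (((3*(b+b))+4)+((5+z)*((x+9)+(3*5))))
Step 2: at RRR: (3*5) -> 15; overall: (((3*(b+b))+4)+((5+z)*((x+9)+(3*5)))) -> (((3*(b+b))+4)+((5+z)*((x+9)+15)))
Fixed point: (((3*(b+b))+4)+((5+z)*((x+9)+15)))

Answer: (((3*(b+b))+4)+((5+z)*((x+9)+15)))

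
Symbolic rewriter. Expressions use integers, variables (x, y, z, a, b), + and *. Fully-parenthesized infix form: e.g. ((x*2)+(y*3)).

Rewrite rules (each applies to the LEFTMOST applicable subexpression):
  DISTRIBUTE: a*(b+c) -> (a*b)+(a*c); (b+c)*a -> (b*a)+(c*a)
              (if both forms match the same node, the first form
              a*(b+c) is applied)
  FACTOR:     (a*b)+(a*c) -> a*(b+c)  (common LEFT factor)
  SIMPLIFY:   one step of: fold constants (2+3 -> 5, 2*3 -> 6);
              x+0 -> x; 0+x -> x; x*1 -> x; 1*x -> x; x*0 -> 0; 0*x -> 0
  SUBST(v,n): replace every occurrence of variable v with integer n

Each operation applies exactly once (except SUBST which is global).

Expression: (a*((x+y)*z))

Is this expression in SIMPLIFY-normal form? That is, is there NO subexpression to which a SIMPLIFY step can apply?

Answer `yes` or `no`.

Expression: (a*((x+y)*z))
Scanning for simplifiable subexpressions (pre-order)...
  at root: (a*((x+y)*z)) (not simplifiable)
  at R: ((x+y)*z) (not simplifiable)
  at RL: (x+y) (not simplifiable)
Result: no simplifiable subexpression found -> normal form.

Answer: yes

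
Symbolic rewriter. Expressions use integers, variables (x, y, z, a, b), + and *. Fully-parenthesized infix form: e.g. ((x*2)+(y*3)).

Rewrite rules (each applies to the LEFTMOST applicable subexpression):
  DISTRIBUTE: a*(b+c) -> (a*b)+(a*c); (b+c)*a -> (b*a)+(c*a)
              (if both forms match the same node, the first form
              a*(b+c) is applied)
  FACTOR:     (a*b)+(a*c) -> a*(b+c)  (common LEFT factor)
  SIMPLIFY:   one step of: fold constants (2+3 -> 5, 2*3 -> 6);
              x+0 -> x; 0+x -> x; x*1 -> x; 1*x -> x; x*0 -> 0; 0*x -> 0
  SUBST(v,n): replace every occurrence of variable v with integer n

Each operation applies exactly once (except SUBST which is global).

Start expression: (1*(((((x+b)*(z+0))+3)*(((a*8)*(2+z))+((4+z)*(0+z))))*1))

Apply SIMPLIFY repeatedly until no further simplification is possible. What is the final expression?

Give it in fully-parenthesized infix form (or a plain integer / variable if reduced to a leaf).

Answer: ((((x+b)*z)+3)*(((a*8)*(2+z))+((4+z)*z)))

Derivation:
Start: (1*(((((x+b)*(z+0))+3)*(((a*8)*(2+z))+((4+z)*(0+z))))*1))
Step 1: at root: (1*(((((x+b)*(z+0))+3)*(((a*8)*(2+z))+((4+z)*(0+z))))*1)) -> (((((x+b)*(z+0))+3)*(((a*8)*(2+z))+((4+z)*(0+z))))*1); overall: (1*(((((x+b)*(z+0))+3)*(((a*8)*(2+z))+((4+z)*(0+z))))*1)) -> (((((x+b)*(z+0))+3)*(((a*8)*(2+z))+((4+z)*(0+z))))*1)
Step 2: at root: (((((x+b)*(z+0))+3)*(((a*8)*(2+z))+((4+z)*(0+z))))*1) -> ((((x+b)*(z+0))+3)*(((a*8)*(2+z))+((4+z)*(0+z)))); overall: (((((x+b)*(z+0))+3)*(((a*8)*(2+z))+((4+z)*(0+z))))*1) -> ((((x+b)*(z+0))+3)*(((a*8)*(2+z))+((4+z)*(0+z))))
Step 3: at LLR: (z+0) -> z; overall: ((((x+b)*(z+0))+3)*(((a*8)*(2+z))+((4+z)*(0+z)))) -> ((((x+b)*z)+3)*(((a*8)*(2+z))+((4+z)*(0+z))))
Step 4: at RRR: (0+z) -> z; overall: ((((x+b)*z)+3)*(((a*8)*(2+z))+((4+z)*(0+z)))) -> ((((x+b)*z)+3)*(((a*8)*(2+z))+((4+z)*z)))
Fixed point: ((((x+b)*z)+3)*(((a*8)*(2+z))+((4+z)*z)))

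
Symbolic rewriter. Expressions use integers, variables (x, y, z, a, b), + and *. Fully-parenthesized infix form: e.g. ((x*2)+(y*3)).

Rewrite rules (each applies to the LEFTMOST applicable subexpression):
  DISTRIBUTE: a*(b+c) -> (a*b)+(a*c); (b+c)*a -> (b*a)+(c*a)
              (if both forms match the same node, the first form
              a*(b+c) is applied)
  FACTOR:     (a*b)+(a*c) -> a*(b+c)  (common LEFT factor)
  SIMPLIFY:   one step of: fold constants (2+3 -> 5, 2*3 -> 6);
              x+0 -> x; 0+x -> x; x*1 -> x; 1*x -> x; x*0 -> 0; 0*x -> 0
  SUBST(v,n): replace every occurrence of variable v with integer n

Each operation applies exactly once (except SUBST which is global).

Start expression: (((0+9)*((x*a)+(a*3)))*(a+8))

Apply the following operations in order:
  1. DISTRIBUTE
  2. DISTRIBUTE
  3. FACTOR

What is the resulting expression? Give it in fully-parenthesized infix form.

Start: (((0+9)*((x*a)+(a*3)))*(a+8))
Apply DISTRIBUTE at root (target: (((0+9)*((x*a)+(a*3)))*(a+8))): (((0+9)*((x*a)+(a*3)))*(a+8)) -> ((((0+9)*((x*a)+(a*3)))*a)+(((0+9)*((x*a)+(a*3)))*8))
Apply DISTRIBUTE at LL (target: ((0+9)*((x*a)+(a*3)))): ((((0+9)*((x*a)+(a*3)))*a)+(((0+9)*((x*a)+(a*3)))*8)) -> (((((0+9)*(x*a))+((0+9)*(a*3)))*a)+(((0+9)*((x*a)+(a*3)))*8))
Apply FACTOR at LL (target: (((0+9)*(x*a))+((0+9)*(a*3)))): (((((0+9)*(x*a))+((0+9)*(a*3)))*a)+(((0+9)*((x*a)+(a*3)))*8)) -> ((((0+9)*((x*a)+(a*3)))*a)+(((0+9)*((x*a)+(a*3)))*8))

Answer: ((((0+9)*((x*a)+(a*3)))*a)+(((0+9)*((x*a)+(a*3)))*8))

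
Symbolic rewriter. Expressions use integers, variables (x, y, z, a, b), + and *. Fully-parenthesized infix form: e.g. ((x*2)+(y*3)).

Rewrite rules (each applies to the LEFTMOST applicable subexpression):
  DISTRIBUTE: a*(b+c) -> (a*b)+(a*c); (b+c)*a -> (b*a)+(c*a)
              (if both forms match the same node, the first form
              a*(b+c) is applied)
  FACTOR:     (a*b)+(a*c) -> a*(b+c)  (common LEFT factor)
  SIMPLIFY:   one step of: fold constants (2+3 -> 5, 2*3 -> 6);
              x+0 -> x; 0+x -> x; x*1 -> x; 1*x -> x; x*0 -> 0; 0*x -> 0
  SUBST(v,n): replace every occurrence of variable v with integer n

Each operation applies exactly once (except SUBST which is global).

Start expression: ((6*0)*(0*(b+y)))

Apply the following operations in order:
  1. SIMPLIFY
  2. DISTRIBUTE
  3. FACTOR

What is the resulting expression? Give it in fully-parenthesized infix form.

Answer: (0*(0*(b+y)))

Derivation:
Start: ((6*0)*(0*(b+y)))
Apply SIMPLIFY at L (target: (6*0)): ((6*0)*(0*(b+y))) -> (0*(0*(b+y)))
Apply DISTRIBUTE at R (target: (0*(b+y))): (0*(0*(b+y))) -> (0*((0*b)+(0*y)))
Apply FACTOR at R (target: ((0*b)+(0*y))): (0*((0*b)+(0*y))) -> (0*(0*(b+y)))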